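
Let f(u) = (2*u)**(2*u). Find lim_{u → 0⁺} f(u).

Base → 0⁺ and exponent → 0⁺: a 0^0 form.
Take logs: 2u·ln(2u). This is 0·(−∞); rewriting as ln(2u)/(1/(2u)) and applying L'Hôpital gives 0.
Hence the limit is e^0 = 1.

1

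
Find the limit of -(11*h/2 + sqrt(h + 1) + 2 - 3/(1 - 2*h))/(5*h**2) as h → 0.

Substitution gives 0/0; apply L'Hôpital's rule 2 times.
After differentiating numerator and denominator 2 times the quotient is (24/(2*h - 1)^3 - 1/(4*(h + 1)^(3/2)))/(-10); at h = 0 this is 97/40.

97/40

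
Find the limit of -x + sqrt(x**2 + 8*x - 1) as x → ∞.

4

An ∞ − ∞ form. Rationalising with the conjugate, the difference becomes (8x - 1) / (√(x^2 + 8*x - 1) + x).
For large x the denominator behaves like 2·x, so the quotient tends to 8/2 = 4.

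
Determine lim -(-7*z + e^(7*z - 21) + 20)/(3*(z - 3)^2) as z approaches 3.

Direct substitution gives 0/0.
Apply L'Hôpital: lim (7*e^(7*z - 21) - 7)/(18 - 6*z), still 0/0.
After 2 applications of L'Hôpital's rule the quotient is (49*e^(7*z - 21))/(-6); substituting z = 3 gives -49/6.

-49/6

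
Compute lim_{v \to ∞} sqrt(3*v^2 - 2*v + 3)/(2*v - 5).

√(3)/2

For large |v|, √(3*v^2 - 2*v + 3) ≈ √3·|v| and the denominator ≈ 2v.
Since v → +∞, |v| = v, giving √3/(2) = √(3)/2.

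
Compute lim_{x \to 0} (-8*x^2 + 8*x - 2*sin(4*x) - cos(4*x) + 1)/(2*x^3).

32/3

Substitution gives 0/0; apply L'Hôpital's rule 3 times.
After differentiating numerator and denominator 3 times the quotient is (-64*sin(4*x) + 128*cos(4*x))/(12); at x = 0 this is 32/3.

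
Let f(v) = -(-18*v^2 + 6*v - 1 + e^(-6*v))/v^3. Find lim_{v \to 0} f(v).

Direct substitution gives 0/0.
Apply L'Hôpital: lim (-36*v + 6 - 6*e^(-6*v))/(-3*v^2), still 0/0.
Apply L'Hôpital: lim (-36 + 36*e^(-6*v))/(-6*v), still 0/0.
After 3 applications of L'Hôpital's rule the quotient is (-216*e^(-6*v))/(-6); substituting v = 0 gives 36.

36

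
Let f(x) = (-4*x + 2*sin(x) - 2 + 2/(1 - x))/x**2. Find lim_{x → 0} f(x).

Substitution gives 0/0 (the numerator vanishes to order 2).
Expand each term to order x^2: the coefficient of x^2 in 2·sin(x) is 0 and in 2·1/(1 - x) is 2.
Lower-order terms cancel with the polynomial part, so the numerator is (2)·x^2 + o(x^2), and the limit is (2)/(1) = 2.

2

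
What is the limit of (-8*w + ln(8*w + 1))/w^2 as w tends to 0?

-32

Direct substitution gives 0/0.
Apply L'Hôpital: lim (-8 + 8/(8*w + 1))/(2*w), still 0/0.
After 2 applications of L'Hôpital's rule the quotient is (-64/(8*w + 1)^2)/(2); substituting w = 0 gives -32.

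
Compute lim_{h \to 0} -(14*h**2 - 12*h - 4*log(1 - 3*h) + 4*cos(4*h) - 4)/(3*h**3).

-12

Substitution gives 0/0 (the numerator vanishes to order 3).
Expand each term to order h^3: the coefficient of h^3 in -4·ln(1 - 3h) is 36 and in 4·cos(4h) is 0.
Lower-order terms cancel with the polynomial part, so the numerator is (36)·h^3 + o(h^3), and the limit is (36)/(-3) = -12.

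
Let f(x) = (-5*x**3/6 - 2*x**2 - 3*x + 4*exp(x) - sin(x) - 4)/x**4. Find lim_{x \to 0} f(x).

1/6

Substitution gives 0/0 (the numerator vanishes to order 4).
Expand each term to order x^4: the coefficient of x^4 in 4·e^(x) is 1/6 and in −sin(x) is 0.
Lower-order terms cancel with the polynomial part, so the numerator is (1/6)·x^4 + o(x^4), and the limit is (1/6)/(1) = 1/6.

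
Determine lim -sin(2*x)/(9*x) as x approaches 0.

Substitution gives 0/0.
Write it as (2/(-9))·sin(2x)/(2x); since sin(u)/u → 1, the limit is -2/9.

-2/9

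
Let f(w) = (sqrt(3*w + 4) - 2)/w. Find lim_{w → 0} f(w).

3/4

A 0/0 form; rationalise with √(4 + 3w) + √4. This collapses the numerator to 3w, leaving 3/(√(4 + 3w) + √4) → 3/(2√4) = 3/4.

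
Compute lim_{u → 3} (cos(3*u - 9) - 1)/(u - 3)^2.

-9/2

Direct substitution gives 0/0.
Apply L'Hôpital: lim (-3*sin(3*u - 9))/(2*u - 6), still 0/0.
After 2 applications of L'Hôpital's rule the quotient is (-9*cos(3*u - 9))/(2); substituting u = 3 gives -9/2.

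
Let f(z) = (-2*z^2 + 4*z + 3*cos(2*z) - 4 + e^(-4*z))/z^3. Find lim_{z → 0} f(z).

-32/3

Substitution gives 0/0 (the numerator vanishes to order 3).
Expand each term to order z^3: the coefficient of z^3 in e^(-4z) is -32/3 and in 3·cos(2z) is 0.
Lower-order terms cancel with the polynomial part, so the numerator is (-32/3)·z^3 + o(z^3), and the limit is (-32/3)/(1) = -32/3.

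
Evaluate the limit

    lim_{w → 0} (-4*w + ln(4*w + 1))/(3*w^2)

-8/3

Direct substitution gives 0/0.
Apply L'Hôpital: lim (-4 + 4/(4*w + 1))/(6*w), still 0/0.
After 2 applications of L'Hôpital's rule the quotient is (-16/(4*w + 1)^2)/(6); substituting w = 0 gives -8/3.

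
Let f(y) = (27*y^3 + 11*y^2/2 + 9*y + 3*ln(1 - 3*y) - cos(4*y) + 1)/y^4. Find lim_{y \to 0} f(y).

-857/12

Substitution gives 0/0; apply L'Hôpital's rule 4 times.
After differentiating numerator and denominator 4 times the quotient is (-256*cos(4*y) - 1458/(3*y - 1)^4)/(24); at y = 0 this is -857/12.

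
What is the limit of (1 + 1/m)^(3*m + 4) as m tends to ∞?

e^(3)

Write it as [(1 + 1/m)^m]^(3) · (1 + 1/m)^(4). The bracketed term tends to e^(1) and the second factor to 1, so the limit is e^(3).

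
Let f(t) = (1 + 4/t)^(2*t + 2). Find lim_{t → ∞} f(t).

e^(8)

Write it as [(1 + 4/t)^t]^(2) · (1 + 4/t)^(2). The bracketed term tends to e^(4) and the second factor to 1, so the limit is e^(8).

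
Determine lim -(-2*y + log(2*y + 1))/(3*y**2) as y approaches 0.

2/3

Direct substitution gives 0/0.
Apply L'Hôpital: lim (-2 + 2/(2*y + 1))/(-6*y), still 0/0.
After 2 applications of L'Hôpital's rule the quotient is (-4/(2*y + 1)^2)/(-6); substituting y = 0 gives 2/3.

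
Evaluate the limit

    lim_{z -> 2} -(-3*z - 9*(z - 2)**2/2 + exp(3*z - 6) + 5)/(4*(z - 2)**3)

Direct substitution gives 0/0.
Apply L'Hôpital: lim (-9*z + 3*e^(3*z - 6) + 15)/(-12*(z - 2)^2), still 0/0.
Apply L'Hôpital: lim (9*e^(3*z - 6) - 9)/(48 - 24*z), still 0/0.
After 3 applications of L'Hôpital's rule the quotient is (27*e^(3*z - 6))/(-24); substituting z = 2 gives -9/8.

-9/8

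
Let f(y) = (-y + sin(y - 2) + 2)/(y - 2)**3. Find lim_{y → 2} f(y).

-1/6

Direct substitution gives 0/0.
Apply L'Hôpital: lim (cos(y - 2) - 1)/(3*(y - 2)^2), still 0/0.
Apply L'Hôpital: lim (-sin(y - 2))/(6*y - 12), still 0/0.
After 3 applications of L'Hôpital's rule the quotient is (-cos(y - 2))/(6); substituting y = 2 gives -1/6.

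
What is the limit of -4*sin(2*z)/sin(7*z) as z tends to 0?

-8/7

Substitution gives 0/0.
Divide numerator and denominator by z: sin(2z)/z → 2 and sin(7z)/z → 7, so the limit is -4·2/7 = -8/7.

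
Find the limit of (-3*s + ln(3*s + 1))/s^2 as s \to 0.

-9/2

Direct substitution gives 0/0.
Apply L'Hôpital: lim (-3 + 3/(3*s + 1))/(2*s), still 0/0.
After 2 applications of L'Hôpital's rule the quotient is (-9/(3*s + 1)^2)/(2); substituting s = 0 gives -9/2.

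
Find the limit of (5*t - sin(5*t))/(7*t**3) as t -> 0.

Direct substitution gives 0/0.
Apply L'Hôpital: lim (5 - 5*cos(5*t))/(21*t^2), still 0/0.
Apply L'Hôpital: lim (25*sin(5*t))/(42*t), still 0/0.
After 3 applications of L'Hôpital's rule the quotient is (125*cos(5*t))/(42); substituting t = 0 gives 125/42.

125/42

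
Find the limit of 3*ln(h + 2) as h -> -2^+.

As h → -2⁺, h + 2 → 0⁺ and ln(h + 2) → −∞.
Multiplying by 3 gives -∞.

-∞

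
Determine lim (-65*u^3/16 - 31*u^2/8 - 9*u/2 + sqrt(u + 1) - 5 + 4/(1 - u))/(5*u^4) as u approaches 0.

Substitution gives 0/0; apply L'Hôpital's rule 4 times.
After differentiating numerator and denominator 4 times the quotient is (-15/(16*(u + 1)^(7/2)) - 96/(u - 1)^5)/(120); at u = 0 this is 507/640.

507/640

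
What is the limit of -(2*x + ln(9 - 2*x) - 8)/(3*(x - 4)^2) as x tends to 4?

2/3

Direct substitution gives 0/0.
Apply L'Hôpital: lim (2 - 2/(9 - 2*x))/(24 - 6*x), still 0/0.
After 2 applications of L'Hôpital's rule the quotient is (-4/(9 - 2*x)^2)/(-6); substituting x = 4 gives 2/3.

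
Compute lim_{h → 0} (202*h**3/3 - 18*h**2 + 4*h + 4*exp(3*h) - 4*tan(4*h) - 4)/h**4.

27/2

Substitution gives 0/0 (the numerator vanishes to order 4).
Expand each term to order h^4: the coefficient of h^4 in 4·e^(3h) is 27/2 and in -4·tan(4h) is 0.
Lower-order terms cancel with the polynomial part, so the numerator is (27/2)·h^4 + o(h^4), and the limit is (27/2)/(1) = 27/2.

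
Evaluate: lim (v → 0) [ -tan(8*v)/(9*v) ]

Substitution gives 0/0.
Since tan(u)/u → 1 as u → 0, tan(8v)/(8v) → 1 and the limit is 8/(-9) = -8/9.

-8/9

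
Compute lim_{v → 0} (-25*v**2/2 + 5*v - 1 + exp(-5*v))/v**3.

Direct substitution gives 0/0.
Apply L'Hôpital: lim (-25*v + 5 - 5*e^(-5*v))/(3*v^2), still 0/0.
Apply L'Hôpital: lim (-25 + 25*e^(-5*v))/(6*v), still 0/0.
After 3 applications of L'Hôpital's rule the quotient is (-125*e^(-5*v))/(6); substituting v = 0 gives -125/6.

-125/6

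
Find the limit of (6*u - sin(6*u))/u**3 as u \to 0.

Direct substitution gives 0/0.
Apply L'Hôpital: lim (6 - 6*cos(6*u))/(3*u^2), still 0/0.
Apply L'Hôpital: lim (36*sin(6*u))/(6*u), still 0/0.
After 3 applications of L'Hôpital's rule the quotient is (216*cos(6*u))/(6); substituting u = 0 gives 36.

36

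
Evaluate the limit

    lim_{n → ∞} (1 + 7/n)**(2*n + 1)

e^(14)

Let L be the limit and take ln: ln L = lim (2n + 1)·ln(1 + 7/n) = lim (2n + 1)·(7/n + O(1/n²)) = 14.
Hence L = e^(14).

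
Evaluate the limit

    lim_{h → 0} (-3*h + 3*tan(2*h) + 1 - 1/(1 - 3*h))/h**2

Substitution gives 0/0 (the numerator vanishes to order 2).
Expand each term to order h^2: the coefficient of h^2 in −1/(1 - 3h) is -9 and in 3·tan(2h) is 0.
Lower-order terms cancel with the polynomial part, so the numerator is (-9)·h^2 + o(h^2), and the limit is (-9)/(1) = -9.

-9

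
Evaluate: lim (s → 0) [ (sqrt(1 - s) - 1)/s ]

-1/2

Substitution gives 0/0. Multiply numerator and denominator by the conjugate √(1 - s) + √1.
The numerator becomes (1 - s) − 1 = -s, so the expression simplifies to -1/(√(1 - s) + √1).
Letting s → 0 gives -1/(2√1) = -1/2.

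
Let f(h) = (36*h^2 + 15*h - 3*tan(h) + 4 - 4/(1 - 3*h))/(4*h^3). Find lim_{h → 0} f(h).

-109/4

Substitution gives 0/0 (the numerator vanishes to order 3).
Expand each term to order h^3: the coefficient of h^3 in -3·tan(h) is -1 and in -4·1/(1 - 3h) is -108.
Lower-order terms cancel with the polynomial part, so the numerator is (-109)·h^3 + o(h^3), and the limit is (-109)/(4) = -109/4.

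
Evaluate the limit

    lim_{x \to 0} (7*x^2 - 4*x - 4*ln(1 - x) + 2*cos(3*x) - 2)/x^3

4/3

Substitution gives 0/0 (the numerator vanishes to order 3).
Expand each term to order x^3: the coefficient of x^3 in 2·cos(3x) is 0 and in -4·ln(1 - x) is 4/3.
Lower-order terms cancel with the polynomial part, so the numerator is (4/3)·x^3 + o(x^3), and the limit is (4/3)/(1) = 4/3.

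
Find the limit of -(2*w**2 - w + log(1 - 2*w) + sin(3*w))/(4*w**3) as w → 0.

Substitution gives 0/0 (the numerator vanishes to order 3).
Expand each term to order w^3: the coefficient of w^3 in sin(3w) is -9/2 and in ln(1 - 2w) is -8/3.
Lower-order terms cancel with the polynomial part, so the numerator is (-43/6)·w^3 + o(w^3), and the limit is (-43/6)/(-4) = 43/24.

43/24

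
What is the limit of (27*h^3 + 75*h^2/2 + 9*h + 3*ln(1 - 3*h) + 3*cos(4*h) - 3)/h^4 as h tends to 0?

Substitution gives 0/0; apply L'Hôpital's rule 4 times.
After differentiating numerator and denominator 4 times the quotient is (768*cos(4*h) - 1458/(3*h - 1)^4)/(24); at h = 0 this is -115/4.

-115/4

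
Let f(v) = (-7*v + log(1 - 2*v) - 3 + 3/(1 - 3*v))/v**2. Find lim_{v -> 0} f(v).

Substitution gives 0/0 (the numerator vanishes to order 2).
Expand each term to order v^2: the coefficient of v^2 in ln(1 - 2v) is -2 and in 3·1/(1 - 3v) is 27.
Lower-order terms cancel with the polynomial part, so the numerator is (25)·v^2 + o(v^2), and the limit is (25)/(1) = 25.

25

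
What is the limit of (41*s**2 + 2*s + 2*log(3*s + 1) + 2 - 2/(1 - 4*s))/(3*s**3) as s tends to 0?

Substitution gives 0/0 (the numerator vanishes to order 3).
Expand each term to order s^3: the coefficient of s^3 in -2·1/(1 - 4s) is -128 and in 2·ln(1 + 3s) is 18.
Lower-order terms cancel with the polynomial part, so the numerator is (-110)·s^3 + o(s^3), and the limit is (-110)/(3) = -110/3.

-110/3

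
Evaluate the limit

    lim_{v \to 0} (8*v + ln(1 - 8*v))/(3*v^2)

Direct substitution gives 0/0.
Apply L'Hôpital: lim (8 - 8/(1 - 8*v))/(6*v), still 0/0.
After 2 applications of L'Hôpital's rule the quotient is (-64/(1 - 8*v)^2)/(6); substituting v = 0 gives -32/3.

-32/3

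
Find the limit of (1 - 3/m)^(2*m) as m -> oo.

e^(-6)

Write it as [(1 - 3/m)^m]^(2) · (1 - 3/m)^(0). The bracketed term tends to e^(-3) and the second factor to 1, so the limit is e^(-6).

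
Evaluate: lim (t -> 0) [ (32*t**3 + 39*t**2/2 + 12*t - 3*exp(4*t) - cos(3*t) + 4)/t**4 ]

-283/8

Substitution gives 0/0 (the numerator vanishes to order 4).
Expand each term to order t^4: the coefficient of t^4 in -3·e^(4t) is -32 and in −cos(3t) is -27/8.
Lower-order terms cancel with the polynomial part, so the numerator is (-283/8)·t^4 + o(t^4), and the limit is (-283/8)/(1) = -283/8.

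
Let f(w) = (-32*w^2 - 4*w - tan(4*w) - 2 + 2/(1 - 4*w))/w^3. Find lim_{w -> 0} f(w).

320/3

Substitution gives 0/0 (the numerator vanishes to order 3).
Expand each term to order w^3: the coefficient of w^3 in 2·1/(1 - 4w) is 128 and in −tan(4w) is -64/3.
Lower-order terms cancel with the polynomial part, so the numerator is (320/3)·w^3 + o(w^3), and the limit is (320/3)/(1) = 320/3.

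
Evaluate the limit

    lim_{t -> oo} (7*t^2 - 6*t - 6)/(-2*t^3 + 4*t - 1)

The denominator has degree 3 and the numerator degree 2. Dividing numerator and denominator by t^3 sends every term to 0 except the leading denominator term, so the limit is 0.

0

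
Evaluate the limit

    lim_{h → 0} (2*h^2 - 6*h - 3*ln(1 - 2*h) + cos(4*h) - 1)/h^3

Substitution gives 0/0 (the numerator vanishes to order 3).
Expand each term to order h^3: the coefficient of h^3 in cos(4h) is 0 and in -3·ln(1 - 2h) is 8.
Lower-order terms cancel with the polynomial part, so the numerator is (8)·h^3 + o(h^3), and the limit is (8)/(1) = 8.

8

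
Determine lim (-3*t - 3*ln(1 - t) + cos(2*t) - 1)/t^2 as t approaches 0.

-1/2

Substitution gives 0/0 (the numerator vanishes to order 2).
Expand each term to order t^2: the coefficient of t^2 in -3·ln(1 - t) is 3/2 and in cos(2t) is -2.
Lower-order terms cancel with the polynomial part, so the numerator is (-1/2)·t^2 + o(t^2), and the limit is (-1/2)/(1) = -1/2.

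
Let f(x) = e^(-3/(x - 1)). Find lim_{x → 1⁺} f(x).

0

As x → 1⁺, -3/(x - 1) → −∞, so e^(-3/(x - 1)) → 0.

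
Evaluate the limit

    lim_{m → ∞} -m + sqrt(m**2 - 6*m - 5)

-3

An ∞ − ∞ form. Rationalising with the conjugate, the difference becomes (-6m - 5) / (√(m^2 - 6*m - 5) + m).
For large m the denominator behaves like 2·m, so the quotient tends to -6/2 = -3.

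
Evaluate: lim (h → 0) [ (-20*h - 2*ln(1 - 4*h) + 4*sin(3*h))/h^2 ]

Substitution gives 0/0 (the numerator vanishes to order 2).
Expand each term to order h^2: the coefficient of h^2 in -2·ln(1 - 4h) is 16 and in 4·sin(3h) is 0.
Lower-order terms cancel with the polynomial part, so the numerator is (16)·h^2 + o(h^2), and the limit is (16)/(1) = 16.

16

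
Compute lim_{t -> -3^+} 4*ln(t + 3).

As t → -3⁺, t + 3 → 0⁺ and ln(t + 3) → −∞.
Multiplying by 4 gives -∞.

-∞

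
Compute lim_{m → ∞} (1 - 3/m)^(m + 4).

e^(-3)

Let L be the limit and take ln: ln L = lim (m + 4)·ln(1 - 3/m) = lim (m + 4)·(-3/m + O(1/m²)) = -3.
Hence L = e^(-3).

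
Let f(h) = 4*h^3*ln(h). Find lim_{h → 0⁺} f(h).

0

This is a 0·(−∞) form. Rewrite as 4·ln(h) / h^(−3) and apply L'Hôpital:
the derivative quotient is 4·(1/h) / (−3·h^(−4)) = (-4/3)·h^3 → 0.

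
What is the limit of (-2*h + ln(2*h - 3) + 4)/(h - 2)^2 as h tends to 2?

-2

Direct substitution gives 0/0.
Apply L'Hôpital: lim (-2 + 2/(2*h - 3))/(2*h - 4), still 0/0.
After 2 applications of L'Hôpital's rule the quotient is (-4/(2*h - 3)^2)/(2); substituting h = 2 gives -2.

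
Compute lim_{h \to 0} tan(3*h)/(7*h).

3/7

Substitution gives 0/0.
Since tan(u)/u → 1 as u → 0, tan(3h)/(3h) → 1 and the limit is 3/7.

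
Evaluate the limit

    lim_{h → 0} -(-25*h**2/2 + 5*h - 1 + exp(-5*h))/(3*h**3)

Direct substitution gives 0/0.
Apply L'Hôpital: lim (-25*h + 5 - 5*e^(-5*h))/(-9*h^2), still 0/0.
Apply L'Hôpital: lim (-25 + 25*e^(-5*h))/(-18*h), still 0/0.
After 3 applications of L'Hôpital's rule the quotient is (-125*e^(-5*h))/(-18); substituting h = 0 gives 125/18.

125/18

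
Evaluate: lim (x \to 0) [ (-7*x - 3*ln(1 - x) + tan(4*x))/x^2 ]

Substitution gives 0/0 (the numerator vanishes to order 2).
Expand each term to order x^2: the coefficient of x^2 in tan(4x) is 0 and in -3·ln(1 - x) is 3/2.
Lower-order terms cancel with the polynomial part, so the numerator is (3/2)·x^2 + o(x^2), and the limit is (3/2)/(1) = 3/2.

3/2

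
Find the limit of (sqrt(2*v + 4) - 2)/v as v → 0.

1/2

A 0/0 form; rationalise with √(4 + 2v) + √4. This collapses the numerator to 2v, leaving 2/(√(4 + 2v) + √4) → 2/(2√4) = 1/2.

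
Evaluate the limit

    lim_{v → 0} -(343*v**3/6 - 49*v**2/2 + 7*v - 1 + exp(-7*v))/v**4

Direct substitution gives 0/0.
Apply L'Hôpital: lim (343*v^2/2 - 49*v + 7 - 7*e^(-7*v))/(-4*v^3), still 0/0.
Apply L'Hôpital: lim (343*v - 49 + 49*e^(-7*v))/(-12*v^2), still 0/0.
Apply L'Hôpital: lim (343 - 343*e^(-7*v))/(-24*v), still 0/0.
After 4 applications of L'Hôpital's rule the quotient is (2401*e^(-7*v))/(-24); substituting v = 0 gives -2401/24.

-2401/24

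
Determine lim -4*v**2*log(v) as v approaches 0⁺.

This is a 0·(−∞) form. Rewrite as -4·ln(v) / v^(−2) and apply L'Hôpital:
the derivative quotient is -4·(1/v) / (−2·v^(−3)) = (4/2)·v^2 → 0.

0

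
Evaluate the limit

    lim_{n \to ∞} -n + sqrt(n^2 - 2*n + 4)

An ∞ − ∞ form. Rationalising with the conjugate, the difference becomes (-2n + 4) / (√(n^2 - 2*n + 4) + n).
For large n the denominator behaves like 2·n, so the quotient tends to -2/2 = -1.

-1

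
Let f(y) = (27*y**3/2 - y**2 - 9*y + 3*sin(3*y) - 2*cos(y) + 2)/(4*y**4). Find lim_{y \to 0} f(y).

Substitution gives 0/0; apply L'Hôpital's rule 4 times.
After differentiating numerator and denominator 4 times the quotient is (243*sin(3*y) - 2*cos(y))/(96); at y = 0 this is -1/48.

-1/48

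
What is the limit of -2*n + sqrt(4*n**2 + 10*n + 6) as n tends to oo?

5/2

An ∞ − ∞ form. Rationalising with the conjugate, the difference becomes (10n + 6) / (√(4*n^2 + 10*n + 6) + 2n).
For large n the denominator behaves like 2·2n, so the quotient tends to 10/4 = 5/2.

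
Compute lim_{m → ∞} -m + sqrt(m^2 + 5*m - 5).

This has the form ∞ − ∞. Multiply and divide by the conjugate √(m^2 + 5*m - 5) + m.
That gives (5m - 5) / (√(m^2 + 5*m - 5) + m).
Divide numerator and denominator by m: the limit is 5/(2·1) = 5/2.

5/2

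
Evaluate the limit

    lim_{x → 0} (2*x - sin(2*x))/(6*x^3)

Direct substitution gives 0/0.
Apply L'Hôpital: lim (2 - 2*cos(2*x))/(18*x^2), still 0/0.
Apply L'Hôpital: lim (4*sin(2*x))/(36*x), still 0/0.
After 3 applications of L'Hôpital's rule the quotient is (8*cos(2*x))/(36); substituting x = 0 gives 2/9.

2/9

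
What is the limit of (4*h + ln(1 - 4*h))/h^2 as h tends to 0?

-8

Direct substitution gives 0/0.
Apply L'Hôpital: lim (4 - 4/(1 - 4*h))/(2*h), still 0/0.
After 2 applications of L'Hôpital's rule the quotient is (-16/(1 - 4*h)^2)/(2); substituting h = 0 gives -8.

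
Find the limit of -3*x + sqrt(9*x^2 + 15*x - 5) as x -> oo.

This has the form ∞ − ∞. Multiply and divide by the conjugate √(9*x^2 + 15*x - 5) + 3x.
That gives (15x - 5) / (√(9*x^2 + 15*x - 5) + 3x).
Divide numerator and denominator by x: the limit is 15/(2·3) = 5/2.

5/2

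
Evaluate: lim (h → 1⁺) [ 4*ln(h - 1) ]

As h → 1⁺, h - 1 → 0⁺ and ln(h - 1) → −∞.
Multiplying by 4 gives -∞.

-∞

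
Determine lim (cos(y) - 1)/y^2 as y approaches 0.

Direct substitution gives 0/0.
Apply L'Hôpital: lim (-sin(y))/(2*y), still 0/0.
After 2 applications of L'Hôpital's rule the quotient is (-cos(y))/(2); substituting y = 0 gives -1/2.

-1/2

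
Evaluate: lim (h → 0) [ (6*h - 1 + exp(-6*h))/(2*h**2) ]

Direct substitution gives 0/0.
Apply L'Hôpital: lim (6 - 6*e^(-6*h))/(4*h), still 0/0.
After 2 applications of L'Hôpital's rule the quotient is (36*e^(-6*h))/(4); substituting h = 0 gives 9.

9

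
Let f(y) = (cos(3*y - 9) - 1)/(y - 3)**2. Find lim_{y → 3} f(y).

-9/2

Direct substitution gives 0/0.
Apply L'Hôpital: lim (-3*sin(3*y - 9))/(2*y - 6), still 0/0.
After 2 applications of L'Hôpital's rule the quotient is (-9*cos(3*y - 9))/(2); substituting y = 3 gives -9/2.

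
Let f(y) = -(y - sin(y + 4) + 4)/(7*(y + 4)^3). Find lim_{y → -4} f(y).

-1/42

Direct substitution gives 0/0.
Apply L'Hôpital: lim (1 - cos(y + 4))/(-21*(y + 4)^2), still 0/0.
Apply L'Hôpital: lim (sin(y + 4))/(-42*y - 168), still 0/0.
After 3 applications of L'Hôpital's rule the quotient is (cos(y + 4))/(-42); substituting y = -4 gives -1/42.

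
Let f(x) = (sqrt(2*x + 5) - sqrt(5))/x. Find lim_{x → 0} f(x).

√(5)/5

Substitution gives 0/0. Multiply numerator and denominator by the conjugate √(5 + 2x) + √5.
The numerator becomes (5 + 2x) − 5 = 2x, so the expression simplifies to 2/(√(5 + 2x) + √5).
Letting x → 0 gives 2/(2√5) = √(5)/5.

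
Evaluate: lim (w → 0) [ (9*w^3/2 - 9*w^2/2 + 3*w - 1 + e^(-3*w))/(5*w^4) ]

Direct substitution gives 0/0.
Apply L'Hôpital: lim (27*w^2/2 - 9*w + 3 - 3*e^(-3*w))/(20*w^3), still 0/0.
Apply L'Hôpital: lim (27*w - 9 + 9*e^(-3*w))/(60*w^2), still 0/0.
Apply L'Hôpital: lim (27 - 27*e^(-3*w))/(120*w), still 0/0.
After 4 applications of L'Hôpital's rule the quotient is (81*e^(-3*w))/(120); substituting w = 0 gives 27/40.

27/40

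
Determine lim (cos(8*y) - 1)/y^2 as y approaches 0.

Direct substitution gives 0/0.
Apply L'Hôpital: lim (-8*sin(8*y))/(2*y), still 0/0.
After 2 applications of L'Hôpital's rule the quotient is (-64*cos(8*y))/(2); substituting y = 0 gives -32.

-32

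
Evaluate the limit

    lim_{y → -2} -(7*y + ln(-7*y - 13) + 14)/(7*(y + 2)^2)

7/2

Direct substitution gives 0/0.
Apply L'Hôpital: lim (7 - 7/(-7*y - 13))/(-14*y - 28), still 0/0.
After 2 applications of L'Hôpital's rule the quotient is (-49/(-7*y - 13)^2)/(-14); substituting y = -2 gives 7/2.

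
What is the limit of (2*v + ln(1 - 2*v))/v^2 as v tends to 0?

-2

Direct substitution gives 0/0.
Apply L'Hôpital: lim (2 - 2/(1 - 2*v))/(2*v), still 0/0.
After 2 applications of L'Hôpital's rule the quotient is (-4/(1 - 2*v)^2)/(2); substituting v = 0 gives -2.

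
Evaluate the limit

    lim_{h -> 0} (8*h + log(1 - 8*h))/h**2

Direct substitution gives 0/0.
Apply L'Hôpital: lim (8 - 8/(1 - 8*h))/(2*h), still 0/0.
After 2 applications of L'Hôpital's rule the quotient is (-64/(1 - 8*h)^2)/(2); substituting h = 0 gives -32.

-32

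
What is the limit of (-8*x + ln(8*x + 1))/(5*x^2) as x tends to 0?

-32/5

Direct substitution gives 0/0.
Apply L'Hôpital: lim (-8 + 8/(8*x + 1))/(10*x), still 0/0.
After 2 applications of L'Hôpital's rule the quotient is (-64/(8*x + 1)^2)/(10); substituting x = 0 gives -32/5.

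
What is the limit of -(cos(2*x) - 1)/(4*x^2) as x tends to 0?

Direct substitution gives 0/0.
Apply L'Hôpital: lim (-2*sin(2*x))/(-8*x), still 0/0.
After 2 applications of L'Hôpital's rule the quotient is (-4*cos(2*x))/(-8); substituting x = 0 gives 1/2.

1/2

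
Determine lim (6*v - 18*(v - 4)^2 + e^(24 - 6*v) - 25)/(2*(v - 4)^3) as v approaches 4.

Direct substitution gives 0/0.
Apply L'Hôpital: lim (-36*v - 6*e^(24 - 6*v) + 150)/(6*(v - 4)^2), still 0/0.
Apply L'Hôpital: lim (36*e^(24 - 6*v) - 36)/(12*v - 48), still 0/0.
After 3 applications of L'Hôpital's rule the quotient is (-216*e^(24 - 6*v))/(12); substituting v = 4 gives -18.

-18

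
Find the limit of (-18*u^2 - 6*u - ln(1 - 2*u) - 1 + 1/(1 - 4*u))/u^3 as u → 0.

200/3

Substitution gives 0/0; apply L'Hôpital's rule 3 times.
After differentiating numerator and denominator 3 times the quotient is (384/(4*u - 1)^4 - 16/(2*u - 1)^3)/(6); at u = 0 this is 200/3.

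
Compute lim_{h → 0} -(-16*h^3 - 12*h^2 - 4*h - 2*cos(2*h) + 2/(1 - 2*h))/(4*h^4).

Substitution gives 0/0; apply L'Hôpital's rule 4 times.
After differentiating numerator and denominator 4 times the quotient is (-32*cos(2*h) - 768/(2*h - 1)^5)/(-96); at h = 0 this is -23/3.

-23/3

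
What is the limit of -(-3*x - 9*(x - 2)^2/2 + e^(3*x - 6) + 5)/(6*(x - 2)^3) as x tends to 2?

Direct substitution gives 0/0.
Apply L'Hôpital: lim (-9*x + 3*e^(3*x - 6) + 15)/(-18*(x - 2)^2), still 0/0.
Apply L'Hôpital: lim (9*e^(3*x - 6) - 9)/(72 - 36*x), still 0/0.
After 3 applications of L'Hôpital's rule the quotient is (27*e^(3*x - 6))/(-36); substituting x = 2 gives -3/4.

-3/4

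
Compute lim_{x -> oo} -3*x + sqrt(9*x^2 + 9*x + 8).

3/2

An ∞ − ∞ form. Rationalising with the conjugate, the difference becomes (9x + 8) / (√(9*x^2 + 9*x + 8) + 3x).
For large x the denominator behaves like 2·3x, so the quotient tends to 9/6 = 3/2.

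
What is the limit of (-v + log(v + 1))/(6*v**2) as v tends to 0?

Direct substitution gives 0/0.
Apply L'Hôpital: lim (-1 + 1/(v + 1))/(12*v), still 0/0.
After 2 applications of L'Hôpital's rule the quotient is (-1/(v + 1)^2)/(12); substituting v = 0 gives -1/12.

-1/12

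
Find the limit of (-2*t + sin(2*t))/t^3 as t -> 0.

-4/3

Direct substitution gives 0/0.
Apply L'Hôpital: lim (2*cos(2*t) - 2)/(3*t^2), still 0/0.
Apply L'Hôpital: lim (-4*sin(2*t))/(6*t), still 0/0.
After 3 applications of L'Hôpital's rule the quotient is (-8*cos(2*t))/(6); substituting t = 0 gives -4/3.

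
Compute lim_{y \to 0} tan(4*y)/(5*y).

4/5

Substitution gives 0/0.
Since tan(u)/u → 1 as u → 0, tan(4y)/(4y) → 1 and the limit is 4/5.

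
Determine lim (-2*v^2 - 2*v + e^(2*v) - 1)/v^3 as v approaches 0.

4/3

Direct substitution gives 0/0.
Apply L'Hôpital: lim (-4*v + 2*e^(2*v) - 2)/(3*v^2), still 0/0.
Apply L'Hôpital: lim (4*e^(2*v) - 4)/(6*v), still 0/0.
After 3 applications of L'Hôpital's rule the quotient is (8*e^(2*v))/(6); substituting v = 0 gives 4/3.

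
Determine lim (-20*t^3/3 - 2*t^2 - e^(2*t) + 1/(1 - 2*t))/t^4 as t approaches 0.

46/3

Substitution gives 0/0; apply L'Hôpital's rule 4 times.
After differentiating numerator and denominator 4 times the quotient is (-16*e^(2*t) - 384/(2*t - 1)^5)/(24); at t = 0 this is 46/3.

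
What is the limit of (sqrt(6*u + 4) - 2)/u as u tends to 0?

A 0/0 form; rationalise with √(4 + 6u) + √4. This collapses the numerator to 6u, leaving 6/(√(4 + 6u) + √4) → 6/(2√4) = 3/2.

3/2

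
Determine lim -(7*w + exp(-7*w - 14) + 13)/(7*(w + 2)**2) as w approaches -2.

Direct substitution gives 0/0.
Apply L'Hôpital: lim (7 - 7*e^(-7*w - 14))/(-14*w - 28), still 0/0.
After 2 applications of L'Hôpital's rule the quotient is (49*e^(-7*w - 14))/(-14); substituting w = -2 gives -7/2.

-7/2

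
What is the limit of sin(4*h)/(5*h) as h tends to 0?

Substitution gives 0/0.
Write it as (4/5)·sin(4h)/(4h); since sin(u)/u → 1, the limit is 4/5.

4/5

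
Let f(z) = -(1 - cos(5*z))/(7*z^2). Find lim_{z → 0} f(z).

-25/14

Substitution gives 0/0.
Use (1 − cos u)/u² → 1/2 with u = 5z: the limit is 5²/(2·(-7)) = -25/14.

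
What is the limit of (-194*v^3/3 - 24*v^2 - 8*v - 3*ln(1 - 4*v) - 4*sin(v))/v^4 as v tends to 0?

Substitution gives 0/0; apply L'Hôpital's rule 4 times.
After differentiating numerator and denominator 4 times the quotient is (-4*sin(v) + 4608/(4*v - 1)^4)/(24); at v = 0 this is 192.

192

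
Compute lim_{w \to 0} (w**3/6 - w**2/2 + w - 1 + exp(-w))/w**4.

1/24

Direct substitution gives 0/0.
Apply L'Hôpital: lim (w^2/2 - w + 1 - e^(-w))/(4*w^3), still 0/0.
Apply L'Hôpital: lim (w - 1 + e^(-w))/(12*w^2), still 0/0.
Apply L'Hôpital: lim (1 - e^(-w))/(24*w), still 0/0.
After 4 applications of L'Hôpital's rule the quotient is (e^(-w))/(24); substituting w = 0 gives 1/24.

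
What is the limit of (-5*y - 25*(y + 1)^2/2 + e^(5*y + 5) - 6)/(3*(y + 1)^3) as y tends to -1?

125/18

Direct substitution gives 0/0.
Apply L'Hôpital: lim (-25*y + 5*e^(5*y + 5) - 30)/(9*(y + 1)^2), still 0/0.
Apply L'Hôpital: lim (25*e^(5*y + 5) - 25)/(18*y + 18), still 0/0.
After 3 applications of L'Hôpital's rule the quotient is (125*e^(5*y + 5))/(18); substituting y = -1 gives 125/18.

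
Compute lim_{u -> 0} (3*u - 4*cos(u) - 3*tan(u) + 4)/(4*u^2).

Substitution gives 0/0; apply L'Hôpital's rule 2 times.
After differentiating numerator and denominator 2 times the quotient is (-6*sin(u)/cos(u)^3 + 4*cos(u))/(8); at u = 0 this is 1/2.

1/2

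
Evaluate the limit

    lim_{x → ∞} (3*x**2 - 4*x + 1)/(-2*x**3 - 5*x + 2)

0

The denominator has degree 3 and the numerator degree 2. Dividing numerator and denominator by x^3 sends every term to 0 except the leading denominator term, so the limit is 0.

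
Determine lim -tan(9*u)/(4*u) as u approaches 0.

-9/4

Substitution gives 0/0.
Since tan(θ)/θ → 1 as θ → 0, tan(9u)/(9u) → 1 and the limit is 9/(-4) = -9/4.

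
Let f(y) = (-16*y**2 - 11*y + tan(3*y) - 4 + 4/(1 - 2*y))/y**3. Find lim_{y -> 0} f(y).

41

Substitution gives 0/0 (the numerator vanishes to order 3).
Expand each term to order y^3: the coefficient of y^3 in tan(3y) is 9 and in 4·1/(1 - 2y) is 32.
Lower-order terms cancel with the polynomial part, so the numerator is (41)·y^3 + o(y^3), and the limit is (41)/(1) = 41.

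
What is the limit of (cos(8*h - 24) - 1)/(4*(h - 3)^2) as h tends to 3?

-8

Direct substitution gives 0/0.
Apply L'Hôpital: lim (-8*sin(8*h - 24))/(8*h - 24), still 0/0.
After 2 applications of L'Hôpital's rule the quotient is (-64*cos(8*h - 24))/(8); substituting h = 3 gives -8.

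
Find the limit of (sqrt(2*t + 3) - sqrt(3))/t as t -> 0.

Substitution gives 0/0. Multiply numerator and denominator by the conjugate √(3 + 2t) + √3.
The numerator becomes (3 + 2t) − 3 = 2t, so the expression simplifies to 2/(√(3 + 2t) + √3).
Letting t → 0 gives 2/(2√3) = √(3)/3.

√(3)/3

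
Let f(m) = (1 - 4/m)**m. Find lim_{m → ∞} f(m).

Let L be the limit and take ln: ln L = lim (m)·ln(1 - 4/m) = lim (m)·(-4/m + O(1/m²)) = -4.
Hence L = e^(-4).

e^(-4)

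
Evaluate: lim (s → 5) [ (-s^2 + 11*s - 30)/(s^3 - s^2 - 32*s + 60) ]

At s = 5 both the top and bottom vanish — a removable singularity. Factoring out (s - 5) from each leaves (6 - s)/(s^2 + 4*s - 12), which at s = 5 equals 1/33.

1/33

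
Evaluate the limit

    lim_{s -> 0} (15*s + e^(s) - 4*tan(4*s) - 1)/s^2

1/2

Substitution gives 0/0; apply L'Hôpital's rule 2 times.
After differentiating numerator and denominator 2 times the quotient is (e^(s) - 128*tan(4*s)/cos(4*s)^2)/(2); at s = 0 this is 1/2.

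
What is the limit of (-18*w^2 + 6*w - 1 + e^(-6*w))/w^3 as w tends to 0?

-36

Direct substitution gives 0/0.
Apply L'Hôpital: lim (-36*w + 6 - 6*e^(-6*w))/(3*w^2), still 0/0.
Apply L'Hôpital: lim (-36 + 36*e^(-6*w))/(6*w), still 0/0.
After 3 applications of L'Hôpital's rule the quotient is (-216*e^(-6*w))/(6); substituting w = 0 gives -36.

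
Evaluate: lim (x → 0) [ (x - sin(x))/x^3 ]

Direct substitution gives 0/0.
Apply L'Hôpital: lim (1 - cos(x))/(3*x^2), still 0/0.
Apply L'Hôpital: lim (sin(x))/(6*x), still 0/0.
After 3 applications of L'Hôpital's rule the quotient is (cos(x))/(6); substituting x = 0 gives 1/6.

1/6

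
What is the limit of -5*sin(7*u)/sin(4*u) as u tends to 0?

-35/4

Substitution gives 0/0.
Divide numerator and denominator by u: sin(7u)/u → 7 and sin(4u)/u → 4, so the limit is -5·7/4 = -35/4.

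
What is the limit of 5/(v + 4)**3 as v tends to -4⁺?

As v → -4⁺, (v + 4) → 0⁺, so (v + 4)^3 → 0⁺ and 5/(v + 4)^3 → ∞.

∞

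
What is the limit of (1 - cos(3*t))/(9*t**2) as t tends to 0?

Substitution gives 0/0.
Use (1 − cos u)/u² → 1/2 with u = 3t: the limit is 3²/(2·9) = 1/2.

1/2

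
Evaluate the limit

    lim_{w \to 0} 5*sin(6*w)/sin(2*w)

15

Substitution gives 0/0.
Divide numerator and denominator by w: sin(6w)/w → 6 and sin(2w)/w → 2, so the limit is 5·6/2 = 15.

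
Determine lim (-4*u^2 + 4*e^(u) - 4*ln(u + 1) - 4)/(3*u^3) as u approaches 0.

-2/9

Substitution gives 0/0 (the numerator vanishes to order 3).
Expand each term to order u^3: the coefficient of u^3 in -4·ln(1 + u) is -4/3 and in 4·e^(u) is 2/3.
Lower-order terms cancel with the polynomial part, so the numerator is (-2/3)·u^3 + o(u^3), and the limit is (-2/3)/(3) = -2/9.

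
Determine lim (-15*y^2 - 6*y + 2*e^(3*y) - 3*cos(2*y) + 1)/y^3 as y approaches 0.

9

Substitution gives 0/0; apply L'Hôpital's rule 3 times.
After differentiating numerator and denominator 3 times the quotient is (54*e^(3*y) - 24*sin(2*y))/(6); at y = 0 this is 9.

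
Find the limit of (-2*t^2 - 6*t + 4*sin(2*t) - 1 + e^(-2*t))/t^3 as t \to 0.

-20/3

Substitution gives 0/0 (the numerator vanishes to order 3).
Expand each term to order t^3: the coefficient of t^3 in 4·sin(2t) is -16/3 and in e^(-2t) is -4/3.
Lower-order terms cancel with the polynomial part, so the numerator is (-20/3)·t^3 + o(t^3), and the limit is (-20/3)/(1) = -20/3.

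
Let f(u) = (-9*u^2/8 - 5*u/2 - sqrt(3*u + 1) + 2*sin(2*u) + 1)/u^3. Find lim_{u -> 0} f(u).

Substitution gives 0/0 (the numerator vanishes to order 3).
Expand each term to order u^3: the coefficient of u^3 in −√(1 + 3u) is -27/16 and in 2·sin(2u) is -8/3.
Lower-order terms cancel with the polynomial part, so the numerator is (-209/48)·u^3 + o(u^3), and the limit is (-209/48)/(1) = -209/48.

-209/48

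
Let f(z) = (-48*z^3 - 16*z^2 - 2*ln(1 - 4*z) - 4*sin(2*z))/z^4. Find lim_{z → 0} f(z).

128

Substitution gives 0/0; apply L'Hôpital's rule 4 times.
After differentiating numerator and denominator 4 times the quotient is (-64*sin(2*z) + 3072/(4*z - 1)^4)/(24); at z = 0 this is 128.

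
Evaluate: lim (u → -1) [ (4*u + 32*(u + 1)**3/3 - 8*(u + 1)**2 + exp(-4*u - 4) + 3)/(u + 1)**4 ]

32/3

Direct substitution gives 0/0.
Apply L'Hôpital: lim (-16*u + 32*(u + 1)^2 - 4*e^(-4*u - 4) - 12)/(4*(u + 1)^3), still 0/0.
Apply L'Hôpital: lim (64*u + 16*e^(-4*u - 4) + 48)/(12*(u + 1)^2), still 0/0.
Apply L'Hôpital: lim (64 - 64*e^(-4*u - 4))/(24*u + 24), still 0/0.
After 4 applications of L'Hôpital's rule the quotient is (256*e^(-4*u - 4))/(24); substituting u = -1 gives 32/3.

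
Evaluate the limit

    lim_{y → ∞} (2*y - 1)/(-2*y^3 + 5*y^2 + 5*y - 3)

The denominator has degree 3 and the numerator degree 1. Dividing numerator and denominator by y^3 sends every term to 0 except the leading denominator term, so the limit is 0.

0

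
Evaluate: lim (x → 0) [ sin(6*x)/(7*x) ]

6/7

Substitution gives 0/0.
Write it as (6/7)·sin(6x)/(6x); since sin(u)/u → 1, the limit is 6/7.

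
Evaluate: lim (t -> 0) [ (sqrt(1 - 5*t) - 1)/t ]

A 0/0 form; rationalise with √(1 - 5t) + √1. This collapses the numerator to -5t, leaving -5/(√(1 - 5t) + √1) → -5/(2√1) = -5/2.

-5/2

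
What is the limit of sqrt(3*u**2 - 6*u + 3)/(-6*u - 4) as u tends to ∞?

For large |u|, √(3*u^2 - 6*u + 3) ≈ √3·|u| and the denominator ≈ -6u.
Since u → +∞, |u| = u, giving √3/(-6) = -√(3)/6.

-√(3)/6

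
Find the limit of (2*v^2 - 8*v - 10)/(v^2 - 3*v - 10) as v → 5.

12/7

Since v = 5 makes numerator and denominator zero, (v - 5) divides both.
Cancelling it gives (2*v + 2)/(v + 2); now plug in v = 5 to get 12/7.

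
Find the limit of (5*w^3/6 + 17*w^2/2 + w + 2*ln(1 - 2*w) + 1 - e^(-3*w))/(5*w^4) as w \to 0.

Substitution gives 0/0; apply L'Hôpital's rule 4 times.
After differentiating numerator and denominator 4 times the quotient is (-81*e^(-3*w) - 192/(2*w - 1)^4)/(120); at w = 0 this is -91/40.

-91/40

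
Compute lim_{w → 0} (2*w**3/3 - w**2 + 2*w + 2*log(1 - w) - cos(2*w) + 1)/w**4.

Substitution gives 0/0; apply L'Hôpital's rule 4 times.
After differentiating numerator and denominator 4 times the quotient is (-16*cos(2*w) - 12/(w - 1)^4)/(24); at w = 0 this is -7/6.

-7/6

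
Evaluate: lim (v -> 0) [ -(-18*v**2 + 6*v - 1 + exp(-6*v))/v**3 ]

Direct substitution gives 0/0.
Apply L'Hôpital: lim (-36*v + 6 - 6*e^(-6*v))/(-3*v^2), still 0/0.
Apply L'Hôpital: lim (-36 + 36*e^(-6*v))/(-6*v), still 0/0.
After 3 applications of L'Hôpital's rule the quotient is (-216*e^(-6*v))/(-6); substituting v = 0 gives 36.

36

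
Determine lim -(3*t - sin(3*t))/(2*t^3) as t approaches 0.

-9/4

Direct substitution gives 0/0.
Apply L'Hôpital: lim (3 - 3*cos(3*t))/(-6*t^2), still 0/0.
Apply L'Hôpital: lim (9*sin(3*t))/(-12*t), still 0/0.
After 3 applications of L'Hôpital's rule the quotient is (27*cos(3*t))/(-12); substituting t = 0 gives -9/4.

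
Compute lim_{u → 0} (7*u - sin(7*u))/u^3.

Direct substitution gives 0/0.
Apply L'Hôpital: lim (7 - 7*cos(7*u))/(3*u^2), still 0/0.
Apply L'Hôpital: lim (49*sin(7*u))/(6*u), still 0/0.
After 3 applications of L'Hôpital's rule the quotient is (343*cos(7*u))/(6); substituting u = 0 gives 343/6.

343/6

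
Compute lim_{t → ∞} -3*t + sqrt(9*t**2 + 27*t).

9/2

This has the form ∞ − ∞. Multiply and divide by the conjugate √(9*t^2 + 27*t) + 3t.
That gives (27t) / (√(9*t^2 + 27*t) + 3t).
Divide numerator and denominator by t: the limit is 27/(2·3) = 9/2.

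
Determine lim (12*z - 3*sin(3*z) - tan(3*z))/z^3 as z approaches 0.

Substitution gives 0/0 (the numerator vanishes to order 3).
Expand each term to order z^3: the coefficient of z^3 in -3·sin(3z) is 27/2 and in −tan(3z) is -9.
Lower-order terms cancel with the polynomial part, so the numerator is (9/2)·z^3 + o(z^3), and the limit is (9/2)/(1) = 9/2.

9/2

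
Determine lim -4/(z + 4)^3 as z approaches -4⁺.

-∞

As z → -4⁺, (z + 4) → 0⁺, so (z + 4)^3 → 0⁺ and -4/(z + 4)^3 → -∞.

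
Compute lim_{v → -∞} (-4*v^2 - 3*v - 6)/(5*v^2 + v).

-4/5

Numerator and denominator both have degree 2.
Dividing every term by v^2, all lower-order terms vanish and the limit is the ratio of leading coefficients, -4/(5) = -4/5.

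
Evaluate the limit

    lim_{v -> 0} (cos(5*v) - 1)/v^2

-25/2

Direct substitution gives 0/0.
Apply L'Hôpital: lim (-5*sin(5*v))/(2*v), still 0/0.
After 2 applications of L'Hôpital's rule the quotient is (-25*cos(5*v))/(2); substituting v = 0 gives -25/2.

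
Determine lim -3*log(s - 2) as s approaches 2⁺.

As s → 2⁺, s - 2 → 0⁺ and ln(s - 2) → −∞.
Multiplying by -3 gives ∞.

∞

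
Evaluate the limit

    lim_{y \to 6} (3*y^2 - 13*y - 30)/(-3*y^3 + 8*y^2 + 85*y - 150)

Direct substitution gives 0/0, so factor. Both numerator and denominator have (y - 6) as a factor.
After cancelling, the expression reduces to (3*y + 5)/(-3*y^2 - 10*y + 25).
Substituting y = 6 gives -23/143.

-23/143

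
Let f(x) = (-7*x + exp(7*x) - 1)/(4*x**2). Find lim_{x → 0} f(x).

Direct substitution gives 0/0.
Apply L'Hôpital: lim (7*e^(7*x) - 7)/(8*x), still 0/0.
After 2 applications of L'Hôpital's rule the quotient is (49*e^(7*x))/(8); substituting x = 0 gives 49/8.

49/8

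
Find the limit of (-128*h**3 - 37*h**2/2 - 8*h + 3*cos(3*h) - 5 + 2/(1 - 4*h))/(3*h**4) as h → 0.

4177/24

Substitution gives 0/0; apply L'Hôpital's rule 4 times.
After differentiating numerator and denominator 4 times the quotient is (243*cos(3*h) - 12288/(4*h - 1)^5)/(72); at h = 0 this is 4177/24.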